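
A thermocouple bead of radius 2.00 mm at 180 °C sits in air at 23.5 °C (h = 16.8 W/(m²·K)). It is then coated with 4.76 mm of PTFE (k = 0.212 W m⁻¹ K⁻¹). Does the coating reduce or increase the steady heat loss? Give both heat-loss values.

increases: 0.132 → 0.664 W

Critical radius for a sphere: r_cr = 2k/h = 0.0252 m = 2.52 cm.
Outer radius after coating: r₂ = 0.00200 + 0.00476 = 0.00676 m.
Since r₁ < r_cr and r₂ ≤ r_cr, the coating moves toward the maximum at r_cr — heat loss rises.
Bare: R = 1/(4πr₁²h) = 1184 K/W; Q = 156.5/1184 = 0.132 W.
Coated: R = R_cond + R_conv = 235.8 K/W; Q = 156.5/235.8 = 0.664 W.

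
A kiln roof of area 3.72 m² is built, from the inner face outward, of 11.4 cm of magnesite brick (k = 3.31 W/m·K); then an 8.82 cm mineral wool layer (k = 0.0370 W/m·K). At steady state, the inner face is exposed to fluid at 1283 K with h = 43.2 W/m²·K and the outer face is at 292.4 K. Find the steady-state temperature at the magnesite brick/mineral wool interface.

T = 1260 K

Resistance network (inner→outer):
  R_conv,in = 1/(hA) = 1/(43.2·3.72) = 0.006223 K/W
  R_magnesite brick = L/(kA) = 0.114/(3.31·3.72) = 0.009258 K/W
  R_mineral wool = L/(kA) = 0.0882/(0.0370·3.72) = 0.6408 K/W
ΣR = 0.006223 + 0.009258 + 0.6408 = 0.6563 K/W
Q = ΔT/ΣR = (1283 K − 292.4 K)/0.6563 = 1509 W
From the inner boundary to the magnesite brick/mineral wool interface, ΣR_partial = 0.01548 K/W.
T_interface = T_in − Q·ΣR_partial = 1283 K − (1509)(0.01548) = 1260 K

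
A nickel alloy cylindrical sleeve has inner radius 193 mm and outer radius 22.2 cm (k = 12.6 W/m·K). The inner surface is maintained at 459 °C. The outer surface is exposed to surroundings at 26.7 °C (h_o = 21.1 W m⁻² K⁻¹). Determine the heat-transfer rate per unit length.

Q' = 12.1 kW/m

Resistance network (inner→outer):
  R'_nickel alloy = ln(0.222/0.193)/(2πk) = 0.1400/(2π·12.6) = 0.001768 m·K/W
  R'_conv,out = 1/(2πr h) = 1/(2π·0.222·21.1) = 0.03398 m·K/W
ΣR = 0.001768 + 0.03398 = 0.03575 m·K/W
Q' = ΔT/ΣR = (459 °C − 26.7 °C)/0.03575 = 12100 W/m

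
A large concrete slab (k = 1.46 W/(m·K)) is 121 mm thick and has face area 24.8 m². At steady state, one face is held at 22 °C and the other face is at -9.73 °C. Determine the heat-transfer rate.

Q = kA·ΔT/L = 1.46 × 24.8 × |22 °C − -9.73 °C| / 0.121 = 9490 W

Q = 9.49 kW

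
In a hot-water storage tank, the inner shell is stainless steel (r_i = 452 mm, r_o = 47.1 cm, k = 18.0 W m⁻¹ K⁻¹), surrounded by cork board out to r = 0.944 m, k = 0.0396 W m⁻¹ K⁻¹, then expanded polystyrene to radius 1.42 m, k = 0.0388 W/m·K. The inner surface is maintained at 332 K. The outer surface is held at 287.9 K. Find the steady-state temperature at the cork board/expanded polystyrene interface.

Series thermal resistances, inner to outer:
  R_stainless steel = (1/0.452 − 1/0.471)/(4πk) = 0.08925/(4π·18.0) = 3.946×10^-4 K/W
  R_cork board = (1/0.471 − 1/0.944)/(4πk) = 1.064/(4π·0.0396) = 2.138 K/W
  R_expanded polystyrene = (1/0.944 − 1/1.42)/(4πk) = 0.3551/(4π·0.0388) = 0.7283 K/W
ΣR = 3.946×10^-4 + 2.138 + 0.7283 = 2.867 K/W
Q = ΔT/ΣR = (332 K − 287.9 K)/2.867 = 15.38 W
From the inner boundary to the cork board/expanded polystyrene interface, ΣR_partial = 2.138 K/W.
T_interface = T_in − Q·ΣR_partial = 332 K − (15.38)(2.138) = 299.1 K

T = 299.1 K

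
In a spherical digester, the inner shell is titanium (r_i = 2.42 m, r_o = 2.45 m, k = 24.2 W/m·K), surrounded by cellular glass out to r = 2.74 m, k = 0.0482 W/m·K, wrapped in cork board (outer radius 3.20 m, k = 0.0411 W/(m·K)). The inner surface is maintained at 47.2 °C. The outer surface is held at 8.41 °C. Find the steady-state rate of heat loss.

Treat each layer as a resistance in series:
  R_titanium = (1/2.42 − 1/2.45)/(4πk) = 0.005060/(4π·24.2) = 1.664×10^-5 K/W
  R_cellular glass = (1/2.45 − 1/2.74)/(4πk) = 0.04320/(4π·0.0482) = 0.07132 K/W
  R_cork board = (1/2.74 − 1/3.20)/(4πk) = 0.05246/(4π·0.0411) = 0.1016 K/W
ΣR = 1.664×10^-5 + 0.07132 + 0.1016 = 0.1729 K/W
Q = ΔT/ΣR = (47.2 °C − 8.41 °C)/0.1729 = 224 W

Q = 224 W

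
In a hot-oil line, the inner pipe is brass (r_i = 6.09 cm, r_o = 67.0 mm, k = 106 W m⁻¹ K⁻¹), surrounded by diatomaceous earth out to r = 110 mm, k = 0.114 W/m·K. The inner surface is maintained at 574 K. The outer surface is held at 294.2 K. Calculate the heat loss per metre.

Treat each layer as a resistance in series:
  R'_brass = ln(0.0670/0.0609)/(2πk) = 0.09546/(2π·106) = 1.433×10^-4 m·K/W
  R'_diatomaceous earth = ln(0.110/0.0670)/(2πk) = 0.4958/(2π·0.114) = 0.6922 m·K/W
ΣR = 1.433×10^-4 + 0.6922 = 0.6923 m·K/W
Q' = ΔT/ΣR = (574 K − 294.2 K)/0.6923 = 404 W/m

Q' = 404 W/m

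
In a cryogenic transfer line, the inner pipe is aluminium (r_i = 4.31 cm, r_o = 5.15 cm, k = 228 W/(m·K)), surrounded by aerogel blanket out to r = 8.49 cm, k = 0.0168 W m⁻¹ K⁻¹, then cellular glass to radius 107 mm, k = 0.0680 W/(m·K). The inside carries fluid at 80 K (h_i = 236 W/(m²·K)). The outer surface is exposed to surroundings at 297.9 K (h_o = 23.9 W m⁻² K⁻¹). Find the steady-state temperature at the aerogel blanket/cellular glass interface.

T = 273.3 K

Resistance network (inner→outer):
  R'_conv,in = 1/(2πr h) = 1/(2π·0.0431·236) = 0.01565 m·K/W
  R'_aluminium = ln(0.0515/0.0431)/(2πk) = 0.1781/(2π·228) = 1.243×10^-4 m·K/W
  R'_aerogel blanket = ln(0.0849/0.0515)/(2πk) = 0.4999/(2π·0.0168) = 4.736 m·K/W
  R'_cellular glass = ln(0.107/0.0849)/(2πk) = 0.2314/(2π·0.0680) = 0.5415 m·K/W
  R'_conv,out = 1/(2πr h) = 1/(2π·0.107·23.9) = 0.06224 m·K/W
ΣR = 0.01565 + 1.243×10^-4 + 4.736 + 0.5415 + 0.06224 = 5.356 m·K/W
Q' = ΔT/ΣR = (80 K − 297.9 K)/5.356 = -40.68 W/m
From the inner boundary to the aerogel blanket/cellular glass interface, ΣR_partial = 4.752 m·K/W.
T_interface = T_in − Q'·ΣR_partial = 80 K − (-40.68)(4.752) = 273.3 K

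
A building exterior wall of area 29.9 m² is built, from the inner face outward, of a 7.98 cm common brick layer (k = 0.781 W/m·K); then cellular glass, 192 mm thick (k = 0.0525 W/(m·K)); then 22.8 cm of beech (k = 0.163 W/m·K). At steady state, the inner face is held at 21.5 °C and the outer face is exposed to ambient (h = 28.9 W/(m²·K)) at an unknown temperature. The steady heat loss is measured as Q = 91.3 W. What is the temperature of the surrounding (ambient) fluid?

Series resistances:
  R_common brick = L/(kA) = 0.0798/(0.781·29.9) = 0.003417 K/W
  R_cellular glass = L/(kA) = 0.192/(0.0525·29.9) = 0.1223 K/W
  R_beech = L/(kA) = 0.228/(0.163·29.9) = 0.04678 K/W
  R_conv,out = 1/(hA) = 1/(28.9·29.9) = 0.001157 K/W
ΣR = 0.1737 K/W
ΔT = Q·ΣR = 91.3 × 0.1737 = 15.86 K
Heat flows outward, so T_out = T_in − ΔT = 21.5 − 15.86 = 5.64 °C

T_out = 5.64 °C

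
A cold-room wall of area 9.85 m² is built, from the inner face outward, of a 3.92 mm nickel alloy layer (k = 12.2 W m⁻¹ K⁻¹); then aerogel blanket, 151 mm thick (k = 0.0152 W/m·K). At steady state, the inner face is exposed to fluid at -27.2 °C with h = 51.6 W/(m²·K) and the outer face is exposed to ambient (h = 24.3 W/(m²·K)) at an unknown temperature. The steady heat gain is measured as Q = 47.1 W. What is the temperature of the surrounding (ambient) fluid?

Sum the resistances:
  R_conv,in = 1/(hA) = 1/(51.6·9.85) = 0.001967 K/W
  R_nickel alloy = L/(kA) = 0.00392/(12.2·9.85) = 3.262×10^-5 K/W
  R_aerogel blanket = L/(kA) = 0.151/(0.0152·9.85) = 1.009 K/W
  R_conv,out = 1/(hA) = 1/(24.3·9.85) = 0.004178 K/W
ΣR = 1.015 K/W
ΔT = Q·ΣR = 47.1 × 1.015 = 47.81 K
Heat flows inward, so T_out = T_in + ΔT = -27.2 + 47.81 = 20.6 °C

T_out = 20.6 °C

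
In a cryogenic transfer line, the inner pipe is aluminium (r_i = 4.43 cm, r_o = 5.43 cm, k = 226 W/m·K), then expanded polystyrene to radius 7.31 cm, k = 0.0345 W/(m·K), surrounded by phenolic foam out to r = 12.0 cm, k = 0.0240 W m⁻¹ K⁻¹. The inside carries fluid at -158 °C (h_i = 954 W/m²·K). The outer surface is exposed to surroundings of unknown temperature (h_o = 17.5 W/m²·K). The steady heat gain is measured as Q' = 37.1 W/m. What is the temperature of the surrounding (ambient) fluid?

T_out = 17.8 °C

Sum the resistances:
  R'_conv,in = 1/(2πr h) = 1/(2π·0.0443·954) = 0.003766 m·K/W
  R'_aluminium = ln(0.0543/0.0443)/(2πk) = 0.2035/(2π·226) = 1.433×10^-4 m·K/W
  R'_expanded polystyrene = ln(0.0731/0.0543)/(2πk) = 0.2973/(2π·0.0345) = 1.372 m·K/W
  R'_phenolic foam = ln(0.120/0.0731)/(2πk) = 0.4957/(2π·0.0240) = 3.287 m·K/W
  R'_conv,out = 1/(2πr h) = 1/(2π·0.120·17.5) = 0.07579 m·K/W
ΣR = 4.738 m·K/W
ΔT = Q'·ΣR = 37.1 × 4.738 = 175.8 K
Heat flows inward, so T_out = T_in + ΔT = -158 + 175.8 = 17.8 °C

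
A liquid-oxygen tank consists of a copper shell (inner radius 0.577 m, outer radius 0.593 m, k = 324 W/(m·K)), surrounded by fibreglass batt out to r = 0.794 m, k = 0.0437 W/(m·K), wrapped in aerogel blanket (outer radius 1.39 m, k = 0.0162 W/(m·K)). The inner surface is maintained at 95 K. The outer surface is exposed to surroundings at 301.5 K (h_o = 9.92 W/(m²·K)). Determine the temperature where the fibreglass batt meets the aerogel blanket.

Series thermal resistances, inner to outer:
  R_copper = (1/0.577 − 1/0.593)/(4πk) = 0.04676/(4π·324) = 1.149×10^-5 K/W
  R_fibreglass batt = (1/0.593 − 1/0.794)/(4πk) = 0.4269/(4π·0.0437) = 0.7774 K/W
  R_aerogel blanket = (1/0.794 − 1/1.39)/(4πk) = 0.5400/(4π·0.0162) = 2.653 K/W
  R_conv,out = 1/(4πr²h) = 1/(4π·1.39²·9.92) = 0.004152 K/W
ΣR = 1.149×10^-5 + 0.7774 + 2.653 + 0.004152 = 3.435 K/W
Q = ΔT/ΣR = (95 K − 301.5 K)/3.435 = -60.12 W
From the inner boundary to the fibreglass batt/aerogel blanket interface, ΣR_partial = 0.7774 K/W.
T_interface = T_in − Q·ΣR_partial = 95 K − (-60.12)(0.7774) = 142 K

T = 142 K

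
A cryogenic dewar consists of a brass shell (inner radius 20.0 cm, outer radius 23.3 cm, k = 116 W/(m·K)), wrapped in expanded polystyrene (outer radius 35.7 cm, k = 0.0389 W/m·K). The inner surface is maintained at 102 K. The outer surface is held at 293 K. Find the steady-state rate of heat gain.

Q = 62.6 W

Treat each layer as a resistance in series:
  R_brass = (1/0.200 − 1/0.233)/(4πk) = 0.7082/(4π·116) = 4.858×10^-4 K/W
  R_expanded polystyrene = (1/0.233 − 1/0.357)/(4πk) = 1.491/(4π·0.0389) = 3.050 K/W
ΣR = 4.858×10^-4 + 3.050 = 3.050 K/W
Q = ΔT/ΣR = (102 K − 293 K)/3.050 = -62.6 W
(Negative Q ⇒ heat flows inward; heat gain = 62.6 W.)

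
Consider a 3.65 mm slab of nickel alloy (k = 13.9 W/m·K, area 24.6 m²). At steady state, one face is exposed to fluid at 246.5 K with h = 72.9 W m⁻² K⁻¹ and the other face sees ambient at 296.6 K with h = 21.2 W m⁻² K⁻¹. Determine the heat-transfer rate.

Series thermal resistances, inner to outer:
  R_conv,in = 1/(hA) = 1/(72.9·24.6) = 5.576×10^-4 K/W
  R_nickel alloy = L/(kA) = 0.00365/(13.9·24.6) = 1.067×10^-5 K/W
  R_conv,out = 1/(hA) = 1/(21.2·24.6) = 0.001917 K/W
ΣR = 5.576×10^-4 + 1.067×10^-5 + 0.001917 = 0.002485 K/W
Q = ΔT/ΣR = (246.5 K − 296.6 K)/0.002485 = -20200 W
(Negative Q ⇒ heat flows inward; heat gain = 20200 W.)

Q = 20.2 kW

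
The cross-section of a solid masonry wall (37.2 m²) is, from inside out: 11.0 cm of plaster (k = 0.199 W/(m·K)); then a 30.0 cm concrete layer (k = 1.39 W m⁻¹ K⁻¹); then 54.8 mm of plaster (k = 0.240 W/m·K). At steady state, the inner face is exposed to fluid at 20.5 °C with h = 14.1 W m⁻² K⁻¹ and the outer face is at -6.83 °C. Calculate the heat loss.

Series thermal resistances, inner to outer:
  R_conv,in = 1/(hA) = 1/(14.1·37.2) = 0.001907 K/W
  R_plaster = L/(kA) = 0.110/(0.199·37.2) = 0.01486 K/W
  R_concrete = L/(kA) = 0.300/(1.39·37.2) = 0.005802 K/W
  R_plaster = L/(kA) = 0.0548/(0.240·37.2) = 0.006138 K/W
ΣR = 0.001907 + 0.01486 + 0.005802 + 0.006138 = 0.02871 K/W
Q = ΔT/ΣR = (20.5 °C − -6.83 °C)/0.02871 = 952 W

Q = 952 W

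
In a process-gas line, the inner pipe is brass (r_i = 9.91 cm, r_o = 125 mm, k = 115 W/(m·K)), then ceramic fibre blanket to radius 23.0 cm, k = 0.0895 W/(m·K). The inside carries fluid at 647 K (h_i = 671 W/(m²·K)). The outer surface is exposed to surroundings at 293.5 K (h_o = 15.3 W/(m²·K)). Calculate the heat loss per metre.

Q' = 312 W/m

Resistance network (inner→outer):
  R'_conv,in = 1/(2πr h) = 1/(2π·0.0991·671) = 0.002393 m·K/W
  R'_brass = ln(0.125/0.0991)/(2πk) = 0.2322/(2π·115) = 3.213×10^-4 m·K/W
  R'_ceramic fibre blanket = ln(0.230/0.125)/(2πk) = 0.6098/(2π·0.0895) = 1.084 m·K/W
  R'_conv,out = 1/(2πr h) = 1/(2π·0.230·15.3) = 0.04523 m·K/W
ΣR = 0.002393 + 3.213×10^-4 + 1.084 + 0.04523 = 1.132 m·K/W
Q' = ΔT/ΣR = (647 K − 293.5 K)/1.132 = 312 W/m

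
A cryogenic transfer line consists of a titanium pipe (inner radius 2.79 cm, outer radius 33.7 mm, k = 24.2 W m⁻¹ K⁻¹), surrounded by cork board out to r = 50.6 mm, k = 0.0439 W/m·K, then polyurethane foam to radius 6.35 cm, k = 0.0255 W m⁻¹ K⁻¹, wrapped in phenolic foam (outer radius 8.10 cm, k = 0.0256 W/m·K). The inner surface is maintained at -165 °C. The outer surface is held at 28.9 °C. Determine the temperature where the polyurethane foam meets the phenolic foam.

T = -37.7 °C

Treat each layer as a resistance in series:
  R'_titanium = ln(0.0337/0.0279)/(2πk) = 0.1889/(2π·24.2) = 0.001242 m·K/W
  R'_cork board = ln(0.0506/0.0337)/(2πk) = 0.4065/(2π·0.0439) = 1.474 m·K/W
  R'_polyurethane foam = ln(0.0635/0.0506)/(2πk) = 0.2271/(2π·0.0255) = 1.417 m·K/W
  R'_phenolic foam = ln(0.0810/0.0635)/(2πk) = 0.2434/(2π·0.0256) = 1.513 m·K/W
ΣR = 0.001242 + 1.474 + 1.417 + 1.513 = 4.405 m·K/W
Q' = ΔT/ΣR = (-165 °C − 28.9 °C)/4.405 = -44.02 W/m
From the inner boundary to the polyurethane foam/phenolic foam interface, ΣR_partial = 2.892 m·K/W.
T_interface = T_in − Q'·ΣR_partial = -165 °C − (-44.02)(2.892) = -37.7 °C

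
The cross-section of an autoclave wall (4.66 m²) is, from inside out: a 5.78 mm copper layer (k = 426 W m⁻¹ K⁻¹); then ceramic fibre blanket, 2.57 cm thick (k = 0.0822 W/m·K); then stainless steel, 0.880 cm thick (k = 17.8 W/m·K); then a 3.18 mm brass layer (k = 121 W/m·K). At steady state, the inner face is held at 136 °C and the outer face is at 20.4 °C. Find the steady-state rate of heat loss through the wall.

Series thermal resistances, inner to outer:
  R_copper = L/(kA) = 0.00578/(426·4.66) = 2.912×10^-6 K/W
  R_ceramic fibre blanket = L/(kA) = 0.0257/(0.0822·4.66) = 0.06709 K/W
  R_stainless steel = L/(kA) = 0.00880/(17.8·4.66) = 1.061×10^-4 K/W
  R_brass = L/(kA) = 0.00318/(121·4.66) = 5.640×10^-6 K/W
ΣR = 2.912×10^-6 + 0.06709 + 1.061×10^-4 + 5.640×10^-6 = 0.06720 K/W
Q = ΔT/ΣR = (136 °C − 20.4 °C)/0.06720 = 1720 W

Q = 1720 W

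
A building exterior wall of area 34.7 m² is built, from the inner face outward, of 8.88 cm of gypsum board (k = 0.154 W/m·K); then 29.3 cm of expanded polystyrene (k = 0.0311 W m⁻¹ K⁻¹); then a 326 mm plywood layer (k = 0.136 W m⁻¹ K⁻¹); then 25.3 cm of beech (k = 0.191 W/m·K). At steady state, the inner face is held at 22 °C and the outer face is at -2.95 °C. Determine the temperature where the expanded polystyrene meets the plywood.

Treat each layer as a resistance in series:
  R_gypsum board = L/(kA) = 0.0888/(0.154·34.7) = 0.01662 K/W
  R_expanded polystyrene = L/(kA) = 0.293/(0.0311·34.7) = 0.2715 K/W
  R_plywood = L/(kA) = 0.326/(0.136·34.7) = 0.06908 K/W
  R_beech = L/(kA) = 0.253/(0.191·34.7) = 0.03817 K/W
ΣR = 0.01662 + 0.2715 + 0.06908 + 0.03817 = 0.3954 K/W
Q = ΔT/ΣR = (22 °C − -2.95 °C)/0.3954 = 63.10 W
From the inner boundary to the expanded polystyrene/plywood interface, ΣR_partial = 0.2881 K/W.
T_interface = T_in − Q·ΣR_partial = 22 °C − (63.10)(0.2881) = 3.82 °C

T = 3.82 °C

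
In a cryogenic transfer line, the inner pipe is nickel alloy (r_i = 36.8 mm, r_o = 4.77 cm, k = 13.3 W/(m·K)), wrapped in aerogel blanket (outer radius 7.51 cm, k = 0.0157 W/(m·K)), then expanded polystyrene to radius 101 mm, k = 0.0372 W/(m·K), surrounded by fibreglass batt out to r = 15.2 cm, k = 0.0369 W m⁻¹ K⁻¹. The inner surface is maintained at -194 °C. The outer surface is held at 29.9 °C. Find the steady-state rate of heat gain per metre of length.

Treat each layer as a resistance in series:
  R'_nickel alloy = ln(0.0477/0.0368)/(2πk) = 0.2594/(2π·13.3) = 0.003105 m·K/W
  R'_aerogel blanket = ln(0.0751/0.0477)/(2πk) = 0.4539/(2π·0.0157) = 4.601 m·K/W
  R'_expanded polystyrene = ln(0.101/0.0751)/(2πk) = 0.2963/(2π·0.0372) = 1.268 m·K/W
  R'_fibreglass batt = ln(0.152/0.101)/(2πk) = 0.4088/(2π·0.0369) = 1.763 m·K/W
ΣR = 0.003105 + 4.601 + 1.268 + 1.763 = 7.635 m·K/W
Q' = ΔT/ΣR = (-194 °C − 29.9 °C)/7.635 = -29.3 W/m
(Negative Q' ⇒ heat flows inward; heat gain = 29.3 W/m.)

Q' = 29.3 W/m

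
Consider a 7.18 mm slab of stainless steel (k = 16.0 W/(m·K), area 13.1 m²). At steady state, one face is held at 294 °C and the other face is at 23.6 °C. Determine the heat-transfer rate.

Q = kA·ΔT/L = 16.0 × 13.1 × |294 °C − 23.6 °C| / 0.00718 = 7.89×10^6 W

Q = 7890 kW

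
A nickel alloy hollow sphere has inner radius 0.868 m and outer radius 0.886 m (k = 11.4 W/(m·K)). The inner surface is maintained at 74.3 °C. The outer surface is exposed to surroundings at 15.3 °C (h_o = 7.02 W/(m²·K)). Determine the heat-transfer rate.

Series thermal resistances, inner to outer:
  R_nickel alloy = (1/0.868 − 1/0.886)/(4πk) = 0.02341/(4π·11.4) = 1.634×10^-4 K/W
  R_conv,out = 1/(4πr²h) = 1/(4π·0.886²·7.02) = 0.01444 K/W
ΣR = 1.634×10^-4 + 0.01444 = 0.01460 K/W
Q = ΔT/ΣR = (74.3 °C − 15.3 °C)/0.01460 = 4040 W

Q = 4.04 kW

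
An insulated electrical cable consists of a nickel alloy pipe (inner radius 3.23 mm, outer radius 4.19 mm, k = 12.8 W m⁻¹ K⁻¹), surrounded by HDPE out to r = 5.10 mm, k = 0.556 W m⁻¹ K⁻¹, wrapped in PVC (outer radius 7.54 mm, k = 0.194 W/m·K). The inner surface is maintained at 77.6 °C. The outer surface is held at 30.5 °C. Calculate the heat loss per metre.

Resistance network (inner→outer):
  R'_nickel alloy = ln(0.00419/0.00323)/(2πk) = 0.2602/(2π·12.8) = 0.003236 m·K/W
  R'_HDPE = ln(0.00510/0.00419)/(2πk) = 0.1965/(2π·0.556) = 0.05626 m·K/W
  R'_PVC = ln(0.00754/0.00510)/(2πk) = 0.3910/(2π·0.194) = 0.3208 m·K/W
ΣR = 0.003236 + 0.05626 + 0.3208 = 0.3803 m·K/W
Q' = ΔT/ΣR = (77.6 °C − 30.5 °C)/0.3803 = 124 W/m

Q' = 124 W/m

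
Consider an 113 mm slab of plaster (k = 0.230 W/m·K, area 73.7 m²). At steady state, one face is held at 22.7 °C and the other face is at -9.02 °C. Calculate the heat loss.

Q = 4.76 kW

Q = kA·ΔT/L = 0.230 × 73.7 × |22.7 °C − -9.02 °C| / 0.113 = 4760 W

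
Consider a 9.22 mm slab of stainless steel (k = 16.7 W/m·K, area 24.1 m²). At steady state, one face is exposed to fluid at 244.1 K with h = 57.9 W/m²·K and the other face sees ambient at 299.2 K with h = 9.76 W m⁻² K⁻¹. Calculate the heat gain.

Q = 11000 W

Series thermal resistances, inner to outer:
  R_conv,in = 1/(hA) = 1/(57.9·24.1) = 7.166×10^-4 K/W
  R_stainless steel = L/(kA) = 0.00922/(16.7·24.1) = 2.291×10^-5 K/W
  R_conv,out = 1/(hA) = 1/(9.76·24.1) = 0.004251 K/W
ΣR = 7.166×10^-4 + 2.291×10^-5 + 0.004251 = 0.004991 K/W
Q = ΔT/ΣR = (244.1 K − 299.2 K)/0.004991 = -11000 W
(Negative Q ⇒ heat flows inward; heat gain = 11000 W.)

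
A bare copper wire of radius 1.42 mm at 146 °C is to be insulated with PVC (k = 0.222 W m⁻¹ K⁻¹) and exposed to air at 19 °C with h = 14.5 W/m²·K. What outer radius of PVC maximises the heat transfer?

r_cr = 1.53 cm

For a cylinder, r_cr = k_ins/h = 0.222/14.5 = 0.0153 m = 1.53 cm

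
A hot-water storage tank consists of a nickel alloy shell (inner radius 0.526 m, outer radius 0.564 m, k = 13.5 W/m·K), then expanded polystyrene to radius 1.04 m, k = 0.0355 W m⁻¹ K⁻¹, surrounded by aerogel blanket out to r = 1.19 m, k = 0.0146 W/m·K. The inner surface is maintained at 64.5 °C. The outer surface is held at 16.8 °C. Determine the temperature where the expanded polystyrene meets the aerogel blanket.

Series thermal resistances, inner to outer:
  R_nickel alloy = (1/0.526 − 1/0.564)/(4πk) = 0.1281/(4π·13.5) = 7.550×10^-4 K/W
  R_expanded polystyrene = (1/0.564 − 1/1.04)/(4πk) = 0.8115/(4π·0.0355) = 1.819 K/W
  R_aerogel blanket = (1/1.04 − 1/1.19)/(4πk) = 0.1212/(4π·0.0146) = 0.6606 K/W
ΣR = 7.550×10^-4 + 1.819 + 0.6606 = 2.480 K/W
Q = ΔT/ΣR = (64.5 °C − 16.8 °C)/2.480 = 19.23 W
From the inner boundary to the expanded polystyrene/aerogel blanket interface, ΣR_partial = 1.820 K/W.
T_interface = T_in − Q·ΣR_partial = 64.5 °C − (19.23)(1.820) = 29.5 °C

T = 29.5 °C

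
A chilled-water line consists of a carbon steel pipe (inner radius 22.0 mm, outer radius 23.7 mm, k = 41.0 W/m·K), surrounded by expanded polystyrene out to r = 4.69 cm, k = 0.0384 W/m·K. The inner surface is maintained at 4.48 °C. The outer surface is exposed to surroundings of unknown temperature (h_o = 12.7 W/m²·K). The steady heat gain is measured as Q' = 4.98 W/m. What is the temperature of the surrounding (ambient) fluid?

T_out = 19.9 °C

Series resistances:
  R'_carbon steel = ln(0.0237/0.0220)/(2πk) = 0.07443/(2π·41.0) = 2.889×10^-4 m·K/W
  R'_expanded polystyrene = ln(0.0469/0.0237)/(2πk) = 0.6825/(2π·0.0384) = 2.829 m·K/W
  R'_conv,out = 1/(2πr h) = 1/(2π·0.0469·12.7) = 0.2672 m·K/W
ΣR = 3.096 m·K/W
ΔT = Q'·ΣR = 4.98 × 3.096 = 15.42 K
Heat flows inward, so T_out = T_in + ΔT = 4.48 + 15.42 = 19.9 °C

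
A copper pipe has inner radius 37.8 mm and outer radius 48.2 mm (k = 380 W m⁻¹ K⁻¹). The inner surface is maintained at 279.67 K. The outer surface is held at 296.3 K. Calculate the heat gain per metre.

Q' = 2πk·ΔT/ln(r₂/r₁) = 2π × 380 × 16.63 / ln(0.0482/0.0378) = 1.63×10^5 W/m

Q' = 1.63×10^5 W/m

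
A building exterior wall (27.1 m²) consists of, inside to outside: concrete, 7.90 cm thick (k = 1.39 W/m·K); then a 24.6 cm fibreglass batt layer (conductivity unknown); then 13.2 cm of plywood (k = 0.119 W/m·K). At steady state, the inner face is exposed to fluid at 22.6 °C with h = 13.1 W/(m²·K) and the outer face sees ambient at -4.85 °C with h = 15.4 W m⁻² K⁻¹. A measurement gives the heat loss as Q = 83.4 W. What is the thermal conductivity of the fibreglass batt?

ΣR = ΔT/Q = |22.6 − -4.85|/83.4 = 0.3291 K/W
Known resistances:
  R_conv,in = 1/(hA) = 1/(13.1·27.1) = 0.002817 K/W
  R_concrete = L/(kA) = 0.0790/(1.39·27.1) = 0.002097 K/W
  R_plywood = L/(kA) = 0.132/(0.119·27.1) = 0.04093 K/W
  R_conv,out = 1/(hA) = 1/(15.4·27.1) = 0.002396 K/W
R_fibreglass batt = ΣR − ΣR_known = 0.3291 − 0.04824 = 0.2809 K/W
L/(kA) = 0.2809 ⇒ k = 0.246/(0.2809·27.1) = 0.0323 W/m·K

k = 0.0323 W/m·K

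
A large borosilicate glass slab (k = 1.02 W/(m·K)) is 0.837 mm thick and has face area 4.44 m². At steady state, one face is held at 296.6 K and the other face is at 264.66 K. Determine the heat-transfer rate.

Q = kA·ΔT/L = 1.02 × 4.44 × |296.6 K − 264.66 K| / 8.37×10^-4 = 1.73×10^5 W

Q = 173 kW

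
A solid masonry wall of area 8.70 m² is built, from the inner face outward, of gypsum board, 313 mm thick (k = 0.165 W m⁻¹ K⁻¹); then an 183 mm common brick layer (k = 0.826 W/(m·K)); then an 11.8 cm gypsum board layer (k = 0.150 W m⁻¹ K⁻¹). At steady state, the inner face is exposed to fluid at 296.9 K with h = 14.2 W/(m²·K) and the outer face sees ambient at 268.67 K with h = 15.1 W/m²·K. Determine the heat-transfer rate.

Resistance network (inner→outer):
  R_conv,in = 1/(hA) = 1/(14.2·8.70) = 0.008095 K/W
  R_gypsum board = L/(kA) = 0.313/(0.165·8.70) = 0.2180 K/W
  R_common brick = L/(kA) = 0.183/(0.826·8.70) = 0.02547 K/W
  R_gypsum board = L/(kA) = 0.118/(0.150·8.70) = 0.09042 K/W
  R_conv,out = 1/(hA) = 1/(15.1·8.70) = 0.007612 K/W
ΣR = 0.008095 + 0.2180 + 0.02547 + 0.09042 + 0.007612 = 0.3496 K/W
Q = ΔT/ΣR = (296.9 K − 268.67 K)/0.3496 = 80.7 W

Q = 80.7 W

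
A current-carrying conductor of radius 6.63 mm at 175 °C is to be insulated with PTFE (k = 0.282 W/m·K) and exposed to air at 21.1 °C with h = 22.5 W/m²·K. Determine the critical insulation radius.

For a cylinder, r_cr = k_ins/h = 0.282/22.5 = 0.0125 m = 1.25 cm

r_cr = 1.25 cm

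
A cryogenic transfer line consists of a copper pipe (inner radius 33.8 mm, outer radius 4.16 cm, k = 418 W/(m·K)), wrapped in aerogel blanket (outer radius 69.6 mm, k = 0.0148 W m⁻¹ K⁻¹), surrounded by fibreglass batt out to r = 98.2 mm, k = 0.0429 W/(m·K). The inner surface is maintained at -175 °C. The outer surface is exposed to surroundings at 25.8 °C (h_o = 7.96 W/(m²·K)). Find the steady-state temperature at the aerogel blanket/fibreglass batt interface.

T = -16.6 °C

Resistance network (inner→outer):
  R'_copper = ln(0.0416/0.0338)/(2πk) = 0.2076/(2π·418) = 7.906×10^-5 m·K/W
  R'_aerogel blanket = ln(0.0696/0.0416)/(2πk) = 0.5147/(2π·0.0148) = 5.535 m·K/W
  R'_fibreglass batt = ln(0.0982/0.0696)/(2πk) = 0.3442/(2π·0.0429) = 1.277 m·K/W
  R'_conv,out = 1/(2πr h) = 1/(2π·0.0982·7.96) = 0.2036 m·K/W
ΣR = 7.906×10^-5 + 5.535 + 1.277 + 0.2036 = 7.016 m·K/W
Q' = ΔT/ΣR = (-175 °C − 25.8 °C)/7.016 = -28.62 W/m
From the inner boundary to the aerogel blanket/fibreglass batt interface, ΣR_partial = 5.535 m·K/W.
T_interface = T_in − Q'·ΣR_partial = -175 °C − (-28.62)(5.535) = -16.6 °C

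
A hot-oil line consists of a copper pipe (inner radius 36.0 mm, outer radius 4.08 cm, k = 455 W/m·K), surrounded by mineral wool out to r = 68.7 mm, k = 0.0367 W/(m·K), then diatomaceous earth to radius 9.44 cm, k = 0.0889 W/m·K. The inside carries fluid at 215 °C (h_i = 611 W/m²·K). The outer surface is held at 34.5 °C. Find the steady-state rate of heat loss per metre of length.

Treat each layer as a resistance in series:
  R'_conv,in = 1/(2πr h) = 1/(2π·0.0360·611) = 0.007236 m·K/W
  R'_copper = ln(0.0408/0.0360)/(2πk) = 0.1252/(2π·455) = 4.378×10^-5 m·K/W
  R'_mineral wool = ln(0.0687/0.0408)/(2πk) = 0.5211/(2π·0.0367) = 2.260 m·K/W
  R'_diatomaceous earth = ln(0.0944/0.0687)/(2πk) = 0.3178/(2π·0.0889) = 0.5689 m·K/W
ΣR = 0.007236 + 4.378×10^-5 + 2.260 + 0.5689 = 2.836 m·K/W
Q' = ΔT/ΣR = (215 °C − 34.5 °C)/2.836 = 63.6 W/m

Q' = 63.6 W/m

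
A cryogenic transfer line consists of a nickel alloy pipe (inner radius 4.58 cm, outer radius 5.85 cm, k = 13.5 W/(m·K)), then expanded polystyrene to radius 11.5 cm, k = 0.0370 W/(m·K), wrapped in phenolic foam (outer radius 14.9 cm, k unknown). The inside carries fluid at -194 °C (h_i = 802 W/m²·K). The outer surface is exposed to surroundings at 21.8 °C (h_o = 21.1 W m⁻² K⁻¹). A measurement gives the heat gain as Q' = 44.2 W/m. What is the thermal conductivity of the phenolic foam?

k = 0.0215 W/m·K

ΣR = ΔT/Q' = |-194 − 21.8|/44.2 = 4.882 m·K/W
Known resistances:
  R'_conv,in = 1/(2πr h) = 1/(2π·0.0458·802) = 0.004333 m·K/W
  R'_nickel alloy = ln(0.0585/0.0458)/(2πk) = 0.2447/(2π·13.5) = 0.002885 m·K/W
  R'_expanded polystyrene = ln(0.115/0.0585)/(2πk) = 0.6759/(2π·0.0370) = 2.907 m·K/W
  R'_conv,out = 1/(2πr h) = 1/(2π·0.149·21.1) = 0.05062 m·K/W
R_phenolic foam = ΣR − ΣR_known = 4.882 − 2.965 = 1.917 m·K/W
ln(r₂/r₁)/(2πk) = 1.917 ⇒ k = 0.2590/(2π·1.917) = 0.0215 W/m·K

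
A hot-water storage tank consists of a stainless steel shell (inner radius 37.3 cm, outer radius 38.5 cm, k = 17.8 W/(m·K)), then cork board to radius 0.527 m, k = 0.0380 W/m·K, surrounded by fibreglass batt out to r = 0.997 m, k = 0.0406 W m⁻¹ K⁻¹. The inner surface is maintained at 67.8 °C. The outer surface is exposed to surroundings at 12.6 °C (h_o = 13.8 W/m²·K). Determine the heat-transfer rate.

Resistance network (inner→outer):
  R_stainless steel = (1/0.373 − 1/0.385)/(4πk) = 0.08356/(4π·17.8) = 3.736×10^-4 K/W
  R_cork board = (1/0.385 − 1/0.527)/(4πk) = 0.6999/(4π·0.0380) = 1.466 K/W
  R_fibreglass batt = (1/0.527 − 1/0.997)/(4πk) = 0.8945/(4π·0.0406) = 1.753 K/W
  R_conv,out = 1/(4πr²h) = 1/(4π·0.997²·13.8) = 0.005801 K/W
ΣR = 3.736×10^-4 + 1.466 + 1.753 + 0.005801 = 3.225 K/W
Q = ΔT/ΣR = (67.8 °C − 12.6 °C)/3.225 = 17.1 W

Q = 17.1 W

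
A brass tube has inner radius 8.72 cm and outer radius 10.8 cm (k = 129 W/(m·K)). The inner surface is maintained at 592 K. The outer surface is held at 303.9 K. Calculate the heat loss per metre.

Q' = 2πk·ΔT/ln(r₂/r₁) = 2π × 129 × 288.1 / ln(0.108/0.0872) = 1.09×10^6 W/m

Q' = 1090 kW/m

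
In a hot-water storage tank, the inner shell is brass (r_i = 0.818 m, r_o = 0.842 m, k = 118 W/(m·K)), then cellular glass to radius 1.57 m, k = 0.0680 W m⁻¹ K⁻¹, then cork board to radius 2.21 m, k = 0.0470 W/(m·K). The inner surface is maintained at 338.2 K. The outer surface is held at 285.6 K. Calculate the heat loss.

Treat each layer as a resistance in series:
  R_brass = (1/0.818 − 1/0.842)/(4πk) = 0.03485/(4π·118) = 2.350×10^-5 K/W
  R_cellular glass = (1/0.842 − 1/1.57)/(4πk) = 0.5507/(4π·0.0680) = 0.6445 K/W
  R_cork board = (1/1.57 − 1/2.21)/(4πk) = 0.1845/(4π·0.0470) = 0.3123 K/W
ΣR = 2.350×10^-5 + 0.6445 + 0.3123 = 0.9568 K/W
Q = ΔT/ΣR = (338.2 K − 285.6 K)/0.9568 = 55.0 W

Q = 55.0 W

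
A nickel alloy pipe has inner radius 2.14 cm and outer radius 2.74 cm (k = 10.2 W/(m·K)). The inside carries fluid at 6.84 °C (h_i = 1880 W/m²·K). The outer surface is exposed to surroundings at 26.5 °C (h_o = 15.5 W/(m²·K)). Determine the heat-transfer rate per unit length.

Series thermal resistances, inner to outer:
  R'_conv,in = 1/(2πr h) = 1/(2π·0.0214·1880) = 0.003956 m·K/W
  R'_nickel alloy = ln(0.0274/0.0214)/(2πk) = 0.2472/(2π·10.2) = 0.003856 m·K/W
  R'_conv,out = 1/(2πr h) = 1/(2π·0.0274·15.5) = 0.3747 m·K/W
ΣR = 0.003956 + 0.003856 + 0.3747 = 0.3825 m·K/W
Q' = ΔT/ΣR = (6.84 °C − 26.5 °C)/0.3825 = -51.4 W/m
(Negative Q' ⇒ heat flows inward; heat gain = 51.4 W/m.)

Q' = 51.4 W/m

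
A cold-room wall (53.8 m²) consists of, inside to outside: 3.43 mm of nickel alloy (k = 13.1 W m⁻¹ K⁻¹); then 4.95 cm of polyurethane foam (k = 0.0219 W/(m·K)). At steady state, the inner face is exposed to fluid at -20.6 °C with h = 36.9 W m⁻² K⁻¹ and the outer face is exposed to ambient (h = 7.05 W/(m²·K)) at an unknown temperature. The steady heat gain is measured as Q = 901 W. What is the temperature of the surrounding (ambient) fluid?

T_out = 20.1 °C

Sum the resistances:
  R_conv,in = 1/(hA) = 1/(36.9·53.8) = 5.037×10^-4 K/W
  R_nickel alloy = L/(kA) = 0.00343/(13.1·53.8) = 4.867×10^-6 K/W
  R_polyurethane foam = L/(kA) = 0.0495/(0.0219·53.8) = 0.04201 K/W
  R_conv,out = 1/(hA) = 1/(7.05·53.8) = 0.002637 K/W
ΣR = 0.04516 K/W
ΔT = Q·ΣR = 901 × 0.04516 = 40.69 K
Heat flows inward, so T_out = T_in + ΔT = -20.6 + 40.69 = 20.1 °C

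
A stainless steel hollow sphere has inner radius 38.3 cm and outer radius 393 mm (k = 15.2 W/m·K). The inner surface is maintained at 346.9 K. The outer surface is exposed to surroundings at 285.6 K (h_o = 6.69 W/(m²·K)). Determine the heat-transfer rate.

Q = 792 W

Resistance network (inner→outer):
  R_stainless steel = (1/0.383 − 1/0.393)/(4πk) = 0.06644/(4π·15.2) = 3.478×10^-4 K/W
  R_conv,out = 1/(4πr²h) = 1/(4π·0.393²·6.69) = 0.07702 K/W
ΣR = 3.478×10^-4 + 0.07702 = 0.07737 K/W
Q = ΔT/ΣR = (346.9 K − 285.6 K)/0.07737 = 792 W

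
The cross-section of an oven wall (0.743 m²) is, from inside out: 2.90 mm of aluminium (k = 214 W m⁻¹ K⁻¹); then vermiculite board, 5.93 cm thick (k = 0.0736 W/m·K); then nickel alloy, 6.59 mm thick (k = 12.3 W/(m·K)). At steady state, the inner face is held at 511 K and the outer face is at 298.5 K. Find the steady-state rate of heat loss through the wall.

Series thermal resistances, inner to outer:
  R_aluminium = L/(kA) = 0.00290/(214·0.743) = 1.824×10^-5 K/W
  R_vermiculite board = L/(kA) = 0.0593/(0.0736·0.743) = 1.084 K/W
  R_nickel alloy = L/(kA) = 0.00659/(12.3·0.743) = 7.211×10^-4 K/W
ΣR = 1.824×10^-5 + 1.084 + 7.211×10^-4 = 1.085 K/W
Q = ΔT/ΣR = (511 K − 298.5 K)/1.085 = 196 W

Q = 196 W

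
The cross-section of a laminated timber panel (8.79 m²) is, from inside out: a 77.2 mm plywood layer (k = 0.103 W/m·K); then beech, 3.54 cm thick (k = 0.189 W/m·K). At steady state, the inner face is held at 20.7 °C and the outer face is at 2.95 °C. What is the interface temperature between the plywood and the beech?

T = 6.50 °C

Resistance network (inner→outer):
  R_plywood = L/(kA) = 0.0772/(0.103·8.79) = 0.08527 K/W
  R_beech = L/(kA) = 0.0354/(0.189·8.79) = 0.02131 K/W
ΣR = 0.08527 + 0.02131 = 0.1066 K/W
Q = ΔT/ΣR = (20.7 °C − 2.95 °C)/0.1066 = 166.5 W
From the inner boundary to the plywood/beech interface, ΣR_partial = 0.08527 K/W.
T_interface = T_in − Q·ΣR_partial = 20.7 °C − (166.5)(0.08527) = 6.50 °C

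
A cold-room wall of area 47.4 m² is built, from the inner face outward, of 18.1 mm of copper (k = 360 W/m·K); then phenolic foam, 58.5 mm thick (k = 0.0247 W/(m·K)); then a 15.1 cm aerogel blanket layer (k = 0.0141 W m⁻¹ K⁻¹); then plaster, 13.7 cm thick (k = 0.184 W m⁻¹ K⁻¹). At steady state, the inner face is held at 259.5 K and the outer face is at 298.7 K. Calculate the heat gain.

Q = 134 W

Series thermal resistances, inner to outer:
  R_copper = L/(kA) = 0.0181/(360·47.4) = 1.061×10^-6 K/W
  R_phenolic foam = L/(kA) = 0.0585/(0.0247·47.4) = 0.04997 K/W
  R_aerogel blanket = L/(kA) = 0.151/(0.0141·47.4) = 0.2259 K/W
  R_plaster = L/(kA) = 0.137/(0.184·47.4) = 0.01571 K/W
ΣR = 1.061×10^-6 + 0.04997 + 0.2259 + 0.01571 = 0.2916 K/W
Q = ΔT/ΣR = (259.5 K − 298.7 K)/0.2916 = -134 W
(Negative Q ⇒ heat flows inward; heat gain = 134 W.)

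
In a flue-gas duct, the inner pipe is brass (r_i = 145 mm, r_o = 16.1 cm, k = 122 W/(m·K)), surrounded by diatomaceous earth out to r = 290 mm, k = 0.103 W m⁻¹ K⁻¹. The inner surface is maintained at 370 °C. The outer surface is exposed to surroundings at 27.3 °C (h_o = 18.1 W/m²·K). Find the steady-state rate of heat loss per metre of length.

Treat each layer as a resistance in series:
  R'_brass = ln(0.161/0.145)/(2πk) = 0.1047/(2π·122) = 1.365×10^-4 m·K/W
  R'_diatomaceous earth = ln(0.290/0.161)/(2πk) = 0.5885/(2π·0.103) = 0.9093 m·K/W
  R'_conv,out = 1/(2πr h) = 1/(2π·0.290·18.1) = 0.03032 m·K/W
ΣR = 1.365×10^-4 + 0.9093 + 0.03032 = 0.9398 m·K/W
Q' = ΔT/ΣR = (370 °C − 27.3 °C)/0.9398 = 365 W/m

Q' = 365 W/m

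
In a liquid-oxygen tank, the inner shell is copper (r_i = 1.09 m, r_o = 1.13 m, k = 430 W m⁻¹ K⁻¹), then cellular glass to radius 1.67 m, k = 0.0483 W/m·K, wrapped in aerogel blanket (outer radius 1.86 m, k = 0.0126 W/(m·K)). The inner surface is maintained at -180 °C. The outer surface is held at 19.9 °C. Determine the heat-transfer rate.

Series thermal resistances, inner to outer:
  R_copper = (1/1.09 − 1/1.13)/(4πk) = 0.03248/(4π·430) = 6.010×10^-6 K/W
  R_cellular glass = (1/1.13 − 1/1.67)/(4πk) = 0.2862/(4π·0.0483) = 0.4715 K/W
  R_aerogel blanket = (1/1.67 − 1/1.86)/(4πk) = 0.06117/(4π·0.0126) = 0.3863 K/W
ΣR = 6.010×10^-6 + 0.4715 + 0.3863 = 0.8578 K/W
Q = ΔT/ΣR = (-180 °C − 19.9 °C)/0.8578 = -233 W
(Negative Q ⇒ heat flows inward; heat gain = 233 W.)

Q = 233 W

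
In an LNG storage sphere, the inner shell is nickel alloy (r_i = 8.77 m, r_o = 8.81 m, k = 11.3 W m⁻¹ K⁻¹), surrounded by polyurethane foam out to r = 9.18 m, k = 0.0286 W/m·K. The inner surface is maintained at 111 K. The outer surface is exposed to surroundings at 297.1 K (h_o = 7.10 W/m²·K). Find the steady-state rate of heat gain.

Q = 14500 W

Resistance network (inner→outer):
  R_nickel alloy = (1/8.77 − 1/8.81)/(4πk) = 5.177×10^-4/(4π·11.3) = 3.646×10^-6 K/W
  R_polyurethane foam = (1/8.81 − 1/9.18)/(4πk) = 0.004575/(4π·0.0286) = 0.01273 K/W
  R_conv,out = 1/(4πr²h) = 1/(4π·9.18²·7.10) = 1.330×10^-4 K/W
ΣR = 3.646×10^-6 + 0.01273 + 1.330×10^-4 = 0.01287 K/W
Q = ΔT/ΣR = (111 K − 297.1 K)/0.01287 = -14500 W
(Negative Q ⇒ heat flows inward; heat gain = 14500 W.)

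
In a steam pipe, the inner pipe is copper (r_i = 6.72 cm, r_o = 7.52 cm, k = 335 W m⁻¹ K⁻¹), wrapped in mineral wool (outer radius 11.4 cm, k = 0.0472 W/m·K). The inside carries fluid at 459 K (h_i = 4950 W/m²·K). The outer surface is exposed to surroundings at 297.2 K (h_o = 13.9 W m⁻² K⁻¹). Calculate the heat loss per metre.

Resistance network (inner→outer):
  R'_conv,in = 1/(2πr h) = 1/(2π·0.0672·4950) = 4.785×10^-4 m·K/W
  R'_copper = ln(0.0752/0.0672)/(2πk) = 0.1125/(2π·335) = 5.344×10^-5 m·K/W
  R'_mineral wool = ln(0.114/0.0752)/(2πk) = 0.4160/(2π·0.0472) = 1.403 m·K/W
  R'_conv,out = 1/(2πr h) = 1/(2π·0.114·13.9) = 0.1004 m·K/W
ΣR = 4.785×10^-4 + 5.344×10^-5 + 1.403 + 0.1004 = 1.504 m·K/W
Q' = ΔT/ΣR = (459 K − 297.2 K)/1.504 = 108 W/m

Q' = 108 W/m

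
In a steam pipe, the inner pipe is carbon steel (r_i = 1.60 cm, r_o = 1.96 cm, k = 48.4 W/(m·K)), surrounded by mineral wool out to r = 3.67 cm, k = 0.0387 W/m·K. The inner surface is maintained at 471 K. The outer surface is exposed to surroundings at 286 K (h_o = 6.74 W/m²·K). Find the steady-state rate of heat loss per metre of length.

Treat each layer as a resistance in series:
  R'_carbon steel = ln(0.0196/0.0160)/(2πk) = 0.2029/(2π·48.4) = 6.673×10^-4 m·K/W
  R'_mineral wool = ln(0.0367/0.0196)/(2πk) = 0.6272/(2π·0.0387) = 2.580 m·K/W
  R'_conv,out = 1/(2πr h) = 1/(2π·0.0367·6.74) = 0.6434 m·K/W
ΣR = 6.673×10^-4 + 2.580 + 0.6434 = 3.224 m·K/W
Q' = ΔT/ΣR = (471 K − 286 K)/3.224 = 57.4 W/m

Q' = 57.4 W/m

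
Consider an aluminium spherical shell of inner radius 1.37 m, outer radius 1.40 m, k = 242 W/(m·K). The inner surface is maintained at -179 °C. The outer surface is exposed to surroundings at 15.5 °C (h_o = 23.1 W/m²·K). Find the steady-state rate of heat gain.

Q = 110 kW

Treat each layer as a resistance in series:
  R_aluminium = (1/1.37 − 1/1.40)/(4πk) = 0.01564/(4π·242) = 5.143×10^-6 K/W
  R_conv,out = 1/(4πr²h) = 1/(4π·1.40²·23.1) = 0.001758 K/W
ΣR = 5.143×10^-6 + 0.001758 = 0.001763 K/W
Q = ΔT/ΣR = (-179 °C − 15.5 °C)/0.001763 = -1.10×10^5 W
(Negative Q ⇒ heat flows inward; heat gain = 1.10×10^5 W.)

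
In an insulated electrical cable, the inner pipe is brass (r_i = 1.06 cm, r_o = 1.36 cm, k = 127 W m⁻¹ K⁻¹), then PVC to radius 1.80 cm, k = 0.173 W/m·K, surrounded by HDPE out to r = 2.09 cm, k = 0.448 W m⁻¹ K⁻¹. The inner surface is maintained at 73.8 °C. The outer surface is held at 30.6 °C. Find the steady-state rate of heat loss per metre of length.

Series thermal resistances, inner to outer:
  R'_brass = ln(0.0136/0.0106)/(2πk) = 0.2492/(2π·127) = 3.123×10^-4 m·K/W
  R'_PVC = ln(0.0180/0.0136)/(2πk) = 0.2803/(2π·0.173) = 0.2579 m·K/W
  R'_HDPE = ln(0.0209/0.0180)/(2πk) = 0.1494/(2π·0.448) = 0.05307 m·K/W
ΣR = 3.123×10^-4 + 0.2579 + 0.05307 = 0.3113 m·K/W
Q' = ΔT/ΣR = (73.8 °C − 30.6 °C)/0.3113 = 139 W/m

Q' = 139 W/m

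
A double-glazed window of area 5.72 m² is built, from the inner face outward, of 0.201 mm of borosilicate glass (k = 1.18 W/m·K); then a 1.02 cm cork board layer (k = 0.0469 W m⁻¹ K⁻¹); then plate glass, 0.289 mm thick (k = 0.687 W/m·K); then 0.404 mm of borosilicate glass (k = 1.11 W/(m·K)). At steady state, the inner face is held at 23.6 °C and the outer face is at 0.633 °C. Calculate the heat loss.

Q = 601 W

Series thermal resistances, inner to outer:
  R_borosilicate glass = L/(kA) = 2.01×10^-4/(1.18·5.72) = 2.978×10^-5 K/W
  R_cork board = L/(kA) = 0.0102/(0.0469·5.72) = 0.03802 K/W
  R_plate glass = L/(kA) = 2.89×10^-4/(0.687·5.72) = 7.354×10^-5 K/W
  R_borosilicate glass = L/(kA) = 4.04×10^-4/(1.11·5.72) = 6.363×10^-5 K/W
ΣR = 2.978×10^-5 + 0.03802 + 7.354×10^-5 + 6.363×10^-5 = 0.03819 K/W
Q = ΔT/ΣR = (23.6 °C − 0.633 °C)/0.03819 = 601 W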